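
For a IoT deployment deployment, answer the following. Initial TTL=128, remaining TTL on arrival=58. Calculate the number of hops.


Given: initial TTL = 128, received TTL = 58
Hops = initial TTL - received TTL
Hops = 128 - 58 = 70

70


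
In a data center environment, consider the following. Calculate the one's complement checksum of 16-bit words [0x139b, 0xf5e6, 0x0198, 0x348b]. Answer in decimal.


Given words: [0x139b, 0xf5e6, 0x0198, 0x348b]
Step 1: Sum all words
Raw sum = 5019 + 62950 + 408 + 13451 = 81828
Step 2: Fold carry: (16292 + 1) = 16293
One's complement = ~16293 & 0xFFFF = 49242

49242


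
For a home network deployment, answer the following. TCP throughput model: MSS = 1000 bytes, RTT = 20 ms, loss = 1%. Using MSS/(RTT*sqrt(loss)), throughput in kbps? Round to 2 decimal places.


Given: MSS = 1000 bytes, RTT = 20 ms, loss = 1%
RTT in seconds = 20 / 1000 = 0.02
Loss rate = 1% = 0.01
sqrt(loss) = sqrt(0.01) = 0.1
Throughput (bytes/s) = 1000 / (0.02 * 0.1) = 500000.0000
Throughput (kbps) = 500000.0000 * 8 / 1000 = 4000.000000 -> 4000.00 kbps (2 dp)

4000.00


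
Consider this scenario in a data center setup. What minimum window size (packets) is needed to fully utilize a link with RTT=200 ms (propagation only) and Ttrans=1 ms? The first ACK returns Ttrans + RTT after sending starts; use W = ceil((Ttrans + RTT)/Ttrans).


Given: Ttrans = 1 ms, RTT = 200 ms (= 2 * Tprop, Tprop = 100 ms)
Time until first ACK returns = Ttrans + RTT = 1 + 200 = 201 ms
Need W * Ttrans >= Ttrans + RTT  ->  W >= (Ttrans + RTT) / Ttrans
(Ttrans + RTT) / Ttrans = 201 / 1 = 201
W_min = ceil(201) = 201

201


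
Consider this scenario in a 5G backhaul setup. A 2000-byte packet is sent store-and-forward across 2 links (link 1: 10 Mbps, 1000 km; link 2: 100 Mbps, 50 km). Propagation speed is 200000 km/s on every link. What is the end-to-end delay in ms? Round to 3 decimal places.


Packet = 2000 bytes = 16000 bits. Store-and-forward: sum (t_trans + t_prop) per link.
Link 1: t_trans = 16000/(10*10^6) s = 1.6000 ms; t_prop = 1000/200000 s = 5.0000 ms; subtotal = 6.6000 ms
Link 2: t_trans = 16000/(100*10^6) s = 0.1600 ms; t_prop = 50/200000 s = 0.2500 ms; subtotal = 0.4100 ms
End-to-end = 6.6000 + 0.4100 = 7.0100 ms -> 7.010 ms (3 dp)

7.010


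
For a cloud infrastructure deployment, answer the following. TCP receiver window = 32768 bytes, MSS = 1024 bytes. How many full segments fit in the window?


Given: RWND = 32768 bytes, MSS = 1024 bytes
Full segments = floor(RWND / MSS)
Full segments = floor(32768 / 1024)
Full segments = floor(32.0) = 32

32


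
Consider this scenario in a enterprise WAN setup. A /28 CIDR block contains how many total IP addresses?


Given: CIDR prefix /28
Host bits = 32 - 28 = 4
Total addresses = 2^4 = 16

16


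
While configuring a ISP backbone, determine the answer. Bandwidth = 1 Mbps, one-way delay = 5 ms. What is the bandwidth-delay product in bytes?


Given: bandwidth = 1 Mbps, delay = 5 ms
BDP in bits = 1 * 10^6 * 5 / 1000
BDP in bits = 5000
BDP in bytes = 5000 / 8 = 625

625


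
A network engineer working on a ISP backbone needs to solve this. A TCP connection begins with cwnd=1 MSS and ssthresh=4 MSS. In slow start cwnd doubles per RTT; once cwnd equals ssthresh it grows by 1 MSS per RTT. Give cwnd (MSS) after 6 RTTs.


RTT 0: cwnd = 1 MSS (initial)
RTT 1: cwnd = 2 MSS (slow start, doubled)
RTT 2: cwnd = 4 MSS (slow start, doubled)
RTT 3: cwnd = 5 MSS (congestion avoidance, +1)
RTT 4: cwnd = 6 MSS (congestion avoidance, +1)
RTT 5: cwnd = 7 MSS (congestion avoidance, +1)
RTT 6: cwnd = 8 MSS (congestion avoidance, +1)

8


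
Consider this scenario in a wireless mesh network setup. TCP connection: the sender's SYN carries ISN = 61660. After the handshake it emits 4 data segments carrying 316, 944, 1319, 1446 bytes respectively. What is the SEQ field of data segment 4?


The SYN occupies sequence number ISN = 61660, so the first data byte is ISN + 1 = 61661.
SEQ of data segment i = (ISN + 1) + sum of payload sizes of segments 1..i-1.
Segment 1: SEQ = 61661, payload = 316 bytes
Segment 2: SEQ = 61977, payload = 944 bytes
Segment 3: SEQ = 62921, payload = 1319 bytes
Segment 4: SEQ = 64240, payload = 1446 bytes
SEQ of segment 4 = 61661 + 316 + 944 + 1319 = 64240

64240


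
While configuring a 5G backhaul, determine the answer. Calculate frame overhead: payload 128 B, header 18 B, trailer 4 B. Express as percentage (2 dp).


Given: payload = 128 B, header = 18 B, trailer = 4 B
Overhead bytes = header + trailer = 18 + 4 = 22
Total frame = payload + overhead = 128 + 22 = 150
Overhead % = 22 / 150 * 100 = 14.6667% -> 14.67% (2 dp)

14.67


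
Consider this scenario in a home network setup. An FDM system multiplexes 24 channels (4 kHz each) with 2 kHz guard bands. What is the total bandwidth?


Given: 24 channels, 4 kHz each, guard = 2 kHz
Channel bandwidth = 24 * 4 = 96 kHz
Guard bands = 23 gaps * 2 kHz = 46 kHz
Total = 96 + 46 = 142 kHz

142


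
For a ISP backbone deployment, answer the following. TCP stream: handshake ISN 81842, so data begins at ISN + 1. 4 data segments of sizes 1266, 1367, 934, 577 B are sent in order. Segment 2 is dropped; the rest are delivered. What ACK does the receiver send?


SYN uses sequence number 81842; first data byte = ISN + 1 = 81843.
Segment 1: SEQ = 81843, len = 1266 B, covers [81843, 83108]
Segment 2: SEQ = 83109, len = 1367 B, covers [83109, 84475] [LOST]
Segment 3: SEQ = 84476, len = 934 B, covers [84476, 85409]
Segment 4: SEQ = 85410, len = 577 B, covers [85410, 85986]
In-order data received: bytes [81843, 83108] (segments 1..1).
Segment 2 missing -> gap begins at byte 83109; later segments buffered out of order.
Cumulative ACK = next expected in-order byte = 81843 + 1266 = 83109

83109


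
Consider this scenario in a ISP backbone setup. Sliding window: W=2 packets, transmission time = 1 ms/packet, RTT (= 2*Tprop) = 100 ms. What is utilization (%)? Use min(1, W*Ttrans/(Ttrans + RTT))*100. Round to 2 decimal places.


Given: W = 2, Ttrans = 1 ms, RTT = 100 ms (= 2 * Tprop, Tprop = 50 ms)
Cycle time = Ttrans + RTT = 1 + 100 = 101 ms (first packet sent until its ACK returns)
W * Ttrans = 2 * 1 = 2 ms of sending per cycle
W * Ttrans / (Ttrans + RTT) = 2 / 101 = 0.019802
U = min(1, 0.019802) = 0.019802
U% = 1.98%

1.98


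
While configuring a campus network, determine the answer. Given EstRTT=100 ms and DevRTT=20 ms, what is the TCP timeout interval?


Given: EstRTT = 100 ms, DevRTT = 20 ms
Timeout = EstRTT + 4 * DevRTT
4 * DevRTT = 4 * 20 = 80
Timeout = 100 + 80 = 180 ms

180


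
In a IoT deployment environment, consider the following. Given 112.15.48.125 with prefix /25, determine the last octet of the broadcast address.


Given: IP = 112.15.48.125, prefix = /25
Host bits = 32 - 25 = 7
Network last octet = 125 AND mask = 0
Host part size = 2^7 - 1 = 127
Broadcast last octet = 0 OR 127 = 127

127


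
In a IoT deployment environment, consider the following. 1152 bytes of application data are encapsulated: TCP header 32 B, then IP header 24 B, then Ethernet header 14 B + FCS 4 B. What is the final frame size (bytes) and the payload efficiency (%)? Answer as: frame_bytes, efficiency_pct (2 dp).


TCP segment = 1152 + 32 = 1184 B
IP packet = 1184 + 24 = 1208 B
Ethernet frame = 1208 + 14 + 4 = 1226 B
Efficiency = app / frame = 1152 / 1226 = 0.939641 = 93.9641% -> 93.96% (2 dp)

1226, 93.96


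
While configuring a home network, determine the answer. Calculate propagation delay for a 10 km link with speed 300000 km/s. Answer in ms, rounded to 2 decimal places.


Given: distance = 10 km, speed = 300000 km/s
Delay = distance / speed = 10 / 300000 seconds
Delay in ms = 10 * 1000 / 300000
Delay = 0.0333 ms
Rounded to 2 dp = 0.03 ms

0.03


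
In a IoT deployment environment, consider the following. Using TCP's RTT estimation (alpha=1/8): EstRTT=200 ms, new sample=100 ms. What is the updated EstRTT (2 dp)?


Given: EstRTT = 200 ms, SampleRTT = 100 ms, alpha = 1/8
New EstRTT = (1 - alpha) * EstRTT + alpha * SampleRTT
(7/8) * 200 = 175
(1/8) * 100 = 12.5
New EstRTT = 175 + 12.5 = 187.5 ms -> 187.50 ms (2 dp)

187.50


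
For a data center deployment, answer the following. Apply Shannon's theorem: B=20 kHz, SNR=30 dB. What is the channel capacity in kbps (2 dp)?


Given: B = 20 kHz, SNR = 30 dB
SNR linear = 10^(30/10) = 1000
1 + SNR = 1001
log2(1001) = 9.9672262588
C = 20 * 1000 * 9.9672262588 = 199344.5252 bps
C = 199.344525 kbps -> 199.34 kbps (2 dp)

199.34


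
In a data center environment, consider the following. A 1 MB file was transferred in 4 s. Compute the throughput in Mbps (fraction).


Given: file = 1 MB, time = 4 s
File in Mb = 1 * 8 = 8 Mb
Throughput = 8 / 4 Mbps
Throughput = 2 Mbps

2


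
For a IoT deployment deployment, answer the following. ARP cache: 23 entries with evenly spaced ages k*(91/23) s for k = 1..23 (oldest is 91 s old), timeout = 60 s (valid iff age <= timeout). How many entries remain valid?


Ages are k * 91/23 s for k = 1..23 (spacing = 3.9565 s).
Entry k is valid iff k * 91/23 <= 60 iff k <= 23 * 60 / 91 = 15.1648
n_valid = floor(15.1648) = 15
(n_stale = 23 - 15 = 8)

15


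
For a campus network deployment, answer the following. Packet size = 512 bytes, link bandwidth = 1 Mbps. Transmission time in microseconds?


Given: packet = 512 bytes, bandwidth = 1 Mbps
Packet in bits = 512 * 8 = 4096 bits
Bandwidth = 1 * 10^6 = 1000000 bps
Time = 4096 / 1000000 seconds
Time in us = 4096 * 10^6 / 1000000 = 4096

4096


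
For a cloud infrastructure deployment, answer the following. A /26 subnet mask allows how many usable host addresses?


Given: subnet mask /26
Host bits = 32 - 26 = 6
Total addresses = 2^6 = 64
Usable hosts = 64 - 2 (network + broadcast) = 62

62


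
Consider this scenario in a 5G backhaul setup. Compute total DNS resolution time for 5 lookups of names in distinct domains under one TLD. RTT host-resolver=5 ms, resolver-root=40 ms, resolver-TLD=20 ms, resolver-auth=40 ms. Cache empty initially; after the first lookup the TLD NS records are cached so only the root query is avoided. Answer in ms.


Lookup 1 (cold cache): local + root + TLD + auth = 5 + 40 + 20 + 40 = 105 ms
Lookups 2..5 (TLD NS cached -> skip root; new domain -> still ask TLD and auth): local + TLD + auth = 5 + 20 + 40 = 65 ms each
Remaining 4 lookups: 4 * 65 = 260 ms
Total = 105 + 260 = 365 ms

365


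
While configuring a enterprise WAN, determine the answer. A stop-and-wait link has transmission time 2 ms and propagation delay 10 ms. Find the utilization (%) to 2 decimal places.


Given: Ttrans = 2 ms, Tprop = 10 ms
RTT = 2 * Tprop = 2 * 10 = 20 ms
U = Ttrans / (Ttrans + RTT)
U = 2 / (2 + 20)
U = 2 / 22 = 0.090909
U% = 9.09%

9.09


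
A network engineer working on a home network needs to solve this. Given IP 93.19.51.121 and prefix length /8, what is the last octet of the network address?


Given: IP = 93.19.51.121, prefix = /8
Subnet mask = 255.0.0.0
Last octet of IP: 121
Last octet of mask: 0
Network last octet = 121 AND 0 = 0

0


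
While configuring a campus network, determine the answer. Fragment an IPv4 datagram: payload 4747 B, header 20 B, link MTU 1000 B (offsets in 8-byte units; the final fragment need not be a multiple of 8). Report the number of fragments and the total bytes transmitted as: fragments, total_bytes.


Max data per non-final fragment = floor((MTU - header)/8)*8 = floor((1000 - 20)/8)*8 = floor(980/8)*8 = 976 B
Final fragment needs no 8-byte alignment: it can carry up to MTU - header = 980 B
Non-final fragments needed = ceil((payload - 980) / 976) = ceil(3767/976) = ceil(3.8596) = 4
Number of fragments = 4 + 1 = 5
Fragment sizes (data): 4 * 976 B + 843 B (last, 843 <= 980 OK)
Total bytes sent = payload + n_frags * header = 4747 + 5*20 = 4747 + 100 = 4847 B

5, 4847


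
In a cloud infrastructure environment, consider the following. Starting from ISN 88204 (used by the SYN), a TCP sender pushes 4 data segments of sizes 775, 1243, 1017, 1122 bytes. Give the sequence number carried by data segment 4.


The SYN occupies sequence number ISN = 88204, so the first data byte is ISN + 1 = 88205.
SEQ of data segment i = (ISN + 1) + sum of payload sizes of segments 1..i-1.
Segment 1: SEQ = 88205, payload = 775 bytes
Segment 2: SEQ = 88980, payload = 1243 bytes
Segment 3: SEQ = 90223, payload = 1017 bytes
Segment 4: SEQ = 91240, payload = 1122 bytes
SEQ of segment 4 = 88205 + 775 + 1243 + 1017 = 91240

91240


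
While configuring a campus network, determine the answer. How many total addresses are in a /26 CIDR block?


Given: CIDR prefix /26
Host bits = 32 - 26 = 6
Total addresses = 2^6 = 64

64


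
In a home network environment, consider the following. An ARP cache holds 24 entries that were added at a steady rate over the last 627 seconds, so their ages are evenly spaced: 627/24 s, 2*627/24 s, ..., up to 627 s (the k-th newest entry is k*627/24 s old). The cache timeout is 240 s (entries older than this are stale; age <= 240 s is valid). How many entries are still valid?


Ages are k * 627/24 s for k = 1..24 (spacing = 26.1250 s).
Entry k is valid iff k * 627/24 <= 240 iff k <= 24 * 240 / 627 = 9.1866
n_valid = floor(9.1866) = 9
(n_stale = 24 - 9 = 15)

9


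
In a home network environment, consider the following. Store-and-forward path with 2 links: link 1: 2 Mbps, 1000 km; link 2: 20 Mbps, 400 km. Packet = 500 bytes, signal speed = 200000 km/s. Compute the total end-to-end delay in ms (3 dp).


Packet = 500 bytes = 4000 bits. Store-and-forward: sum (t_trans + t_prop) per link.
Link 1: t_trans = 4000/(2*10^6) s = 2.0000 ms; t_prop = 1000/200000 s = 5.0000 ms; subtotal = 7.0000 ms
Link 2: t_trans = 4000/(20*10^6) s = 0.2000 ms; t_prop = 400/200000 s = 2.0000 ms; subtotal = 2.2000 ms
End-to-end = 7.0000 + 2.2000 = 9.2000 ms -> 9.200 ms (3 dp)

9.200


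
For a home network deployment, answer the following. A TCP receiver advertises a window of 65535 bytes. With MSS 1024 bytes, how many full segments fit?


Given: RWND = 65535 bytes, MSS = 1024 bytes
Full segments = floor(RWND / MSS)
Full segments = floor(65535 / 1024)
Full segments = floor(63.999) = 63

63


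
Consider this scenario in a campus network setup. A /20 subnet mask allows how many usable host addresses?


Given: subnet mask /20
Host bits = 32 - 20 = 12
Total addresses = 2^12 = 4096
Usable hosts = 4096 - 2 (network + broadcast) = 4094

4094


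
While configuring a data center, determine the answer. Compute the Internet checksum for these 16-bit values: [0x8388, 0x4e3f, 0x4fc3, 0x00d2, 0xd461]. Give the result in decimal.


Given words: [0x8388, 0x4e3f, 0x4fc3, 0x00d2, 0xd461]
Step 1: Sum all words
Raw sum = 33672 + 20031 + 20419 + 210 + 54369 = 128701
Step 2: Fold carry: (63165 + 1) = 63166
One's complement = ~63166 & 0xFFFF = 2369

2369


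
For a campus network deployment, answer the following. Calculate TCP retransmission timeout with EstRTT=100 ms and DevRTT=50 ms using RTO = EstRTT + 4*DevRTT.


Given: EstRTT = 100 ms, DevRTT = 50 ms
Timeout = EstRTT + 4 * DevRTT
4 * DevRTT = 4 * 50 = 200
Timeout = 100 + 200 = 300 ms

300


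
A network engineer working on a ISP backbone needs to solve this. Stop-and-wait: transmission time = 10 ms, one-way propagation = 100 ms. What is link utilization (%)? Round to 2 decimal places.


Given: Ttrans = 10 ms, Tprop = 100 ms
RTT = 2 * Tprop = 2 * 100 = 200 ms
U = Ttrans / (Ttrans + RTT)
U = 10 / (10 + 200)
U = 10 / 210 = 0.047619
U% = 4.76%

4.76


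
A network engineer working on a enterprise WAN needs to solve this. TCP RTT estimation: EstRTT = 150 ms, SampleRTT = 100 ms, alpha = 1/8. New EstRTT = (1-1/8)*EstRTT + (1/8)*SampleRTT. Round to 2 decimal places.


Given: EstRTT = 150 ms, SampleRTT = 100 ms, alpha = 1/8
New EstRTT = (1 - alpha) * EstRTT + alpha * SampleRTT
(7/8) * 150 = 131.25
(1/8) * 100 = 12.5
New EstRTT = 131.25 + 12.5 = 143.75 ms -> 143.75 ms (2 dp)

143.75


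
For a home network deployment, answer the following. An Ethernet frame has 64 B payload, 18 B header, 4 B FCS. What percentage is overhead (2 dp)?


Given: payload = 64 B, header = 18 B, trailer = 4 B
Overhead bytes = header + trailer = 18 + 4 = 22
Total frame = payload + overhead = 64 + 22 = 86
Overhead % = 22 / 86 * 100 = 25.5814% -> 25.58% (2 dp)

25.58


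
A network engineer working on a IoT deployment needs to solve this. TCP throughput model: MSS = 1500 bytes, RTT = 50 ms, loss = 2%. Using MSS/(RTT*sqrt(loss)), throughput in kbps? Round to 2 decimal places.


Given: MSS = 1500 bytes, RTT = 50 ms, loss = 2%
RTT in seconds = 50 / 1000 = 0.05
Loss rate = 2% = 0.02
sqrt(loss) = sqrt(0.02) = 0.141421356237
Throughput (bytes/s) = 1500 / (0.05 * 0.141421356237) = 212132.0344
Throughput (kbps) = 212132.0344 * 8 / 1000 = 1697.056275 -> 1697.06 kbps (2 dp)

1697.06


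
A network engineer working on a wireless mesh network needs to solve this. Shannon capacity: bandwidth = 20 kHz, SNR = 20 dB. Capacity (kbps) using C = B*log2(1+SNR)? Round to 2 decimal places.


Given: B = 20 kHz, SNR = 20 dB
SNR linear = 10^(20/10) = 100
1 + SNR = 101
log2(101) = 6.6582114828
C = 20 * 1000 * 6.6582114828 = 133164.2297 bps
C = 133.164230 kbps -> 133.16 kbps (2 dp)

133.16


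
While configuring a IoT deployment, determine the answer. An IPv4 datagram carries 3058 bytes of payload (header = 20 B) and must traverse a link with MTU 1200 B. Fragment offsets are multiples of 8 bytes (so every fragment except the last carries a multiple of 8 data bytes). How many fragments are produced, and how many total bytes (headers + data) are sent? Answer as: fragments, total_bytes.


Max data per non-final fragment = floor((MTU - header)/8)*8 = floor((1200 - 20)/8)*8 = floor(1180/8)*8 = 1176 B
Final fragment needs no 8-byte alignment: it can carry up to MTU - header = 1180 B
Non-final fragments needed = ceil((payload - 1180) / 1176) = ceil(1878/1176) = ceil(1.5969) = 2
Number of fragments = 2 + 1 = 3
Fragment sizes (data): 2 * 1176 B + 706 B (last, 706 <= 1180 OK)
Total bytes sent = payload + n_frags * header = 3058 + 3*20 = 3058 + 60 = 3118 B

3, 3118


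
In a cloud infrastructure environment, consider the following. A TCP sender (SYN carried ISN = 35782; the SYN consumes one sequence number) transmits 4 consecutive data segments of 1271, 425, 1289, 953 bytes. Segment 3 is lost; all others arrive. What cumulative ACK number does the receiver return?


SYN uses sequence number 35782; first data byte = ISN + 1 = 35783.
Segment 1: SEQ = 35783, len = 1271 B, covers [35783, 37053]
Segment 2: SEQ = 37054, len = 425 B, covers [37054, 37478]
Segment 3: SEQ = 37479, len = 1289 B, covers [37479, 38767] [LOST]
Segment 4: SEQ = 38768, len = 953 B, covers [38768, 39720]
In-order data received: bytes [35783, 37478] (segments 1..2).
Segment 3 missing -> gap begins at byte 37479; later segments buffered out of order.
Cumulative ACK = next expected in-order byte = 35783 + 1271 + 425 = 37479

37479


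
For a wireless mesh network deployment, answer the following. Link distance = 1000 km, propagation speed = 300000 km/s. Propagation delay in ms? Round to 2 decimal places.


Given: distance = 1000 km, speed = 300000 km/s
Delay = distance / speed = 1000 / 300000 seconds
Delay in ms = 1000 * 1000 / 300000
Delay = 3.3333 ms
Rounded to 2 dp = 3.33 ms

3.33


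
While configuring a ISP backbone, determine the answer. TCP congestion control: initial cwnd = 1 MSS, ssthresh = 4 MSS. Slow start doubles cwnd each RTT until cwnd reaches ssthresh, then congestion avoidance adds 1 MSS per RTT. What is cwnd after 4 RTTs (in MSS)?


RTT 0: cwnd = 1 MSS (initial)
RTT 1: cwnd = 2 MSS (slow start, doubled)
RTT 2: cwnd = 4 MSS (slow start, doubled)
RTT 3: cwnd = 5 MSS (congestion avoidance, +1)
RTT 4: cwnd = 6 MSS (congestion avoidance, +1)

6


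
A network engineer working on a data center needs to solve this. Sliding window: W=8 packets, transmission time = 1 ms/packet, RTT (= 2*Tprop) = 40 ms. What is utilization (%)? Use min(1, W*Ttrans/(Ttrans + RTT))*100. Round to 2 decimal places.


Given: W = 8, Ttrans = 1 ms, RTT = 40 ms (= 2 * Tprop, Tprop = 20 ms)
Cycle time = Ttrans + RTT = 1 + 40 = 41 ms (first packet sent until its ACK returns)
W * Ttrans = 8 * 1 = 8 ms of sending per cycle
W * Ttrans / (Ttrans + RTT) = 8 / 41 = 0.195122
U = min(1, 0.195122) = 0.195122
U% = 19.51%

19.51


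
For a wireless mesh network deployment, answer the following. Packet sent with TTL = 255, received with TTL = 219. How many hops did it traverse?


Given: initial TTL = 255, received TTL = 219
Hops = initial TTL - received TTL
Hops = 255 - 219 = 36

36


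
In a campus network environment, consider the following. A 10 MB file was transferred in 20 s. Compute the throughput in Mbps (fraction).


Given: file = 10 MB, time = 20 s
File in Mb = 10 * 8 = 80 Mb
Throughput = 80 / 20 Mbps
Throughput = 4 Mbps

4


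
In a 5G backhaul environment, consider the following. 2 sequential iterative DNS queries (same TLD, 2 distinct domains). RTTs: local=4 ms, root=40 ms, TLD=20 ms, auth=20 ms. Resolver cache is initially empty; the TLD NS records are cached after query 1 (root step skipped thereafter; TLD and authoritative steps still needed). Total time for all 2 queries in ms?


Lookup 1 (cold cache): local + root + TLD + auth = 4 + 40 + 20 + 20 = 84 ms
Lookups 2..2 (TLD NS cached -> skip root; new domain -> still ask TLD and auth): local + TLD + auth = 4 + 20 + 20 = 44 ms each
Remaining 1 lookups: 1 * 44 = 44 ms
Total = 84 + 44 = 128 ms

128


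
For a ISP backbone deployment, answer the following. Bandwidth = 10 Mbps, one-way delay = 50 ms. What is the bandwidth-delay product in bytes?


Given: bandwidth = 10 Mbps, delay = 50 ms
BDP in bits = 10 * 10^6 * 50 / 1000
BDP in bits = 500000
BDP in bytes = 500000 / 8 = 62500

62500


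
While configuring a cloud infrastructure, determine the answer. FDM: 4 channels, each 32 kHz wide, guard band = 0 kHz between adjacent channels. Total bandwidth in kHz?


Given: 4 channels, 32 kHz each, guard = 0 kHz
Channel bandwidth = 4 * 32 = 128 kHz
Guard bands = 3 gaps * 0 kHz = 0 kHz
Total = 128 + 0 = 128 kHz

128


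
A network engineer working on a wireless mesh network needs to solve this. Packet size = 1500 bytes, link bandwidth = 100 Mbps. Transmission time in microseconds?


Given: packet = 1500 bytes, bandwidth = 100 Mbps
Packet in bits = 1500 * 8 = 12000 bits
Bandwidth = 100 * 10^6 = 100000000 bps
Time = 12000 / 100000000 seconds
Time in us = 12000 * 10^6 / 100000000 = 120

120


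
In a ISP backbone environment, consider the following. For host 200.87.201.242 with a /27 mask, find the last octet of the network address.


Given: IP = 200.87.201.242, prefix = /27
Subnet mask = 255.255.255.224
Last octet of IP: 242
Last octet of mask: 224
Network last octet = 242 AND 224 = 224

224


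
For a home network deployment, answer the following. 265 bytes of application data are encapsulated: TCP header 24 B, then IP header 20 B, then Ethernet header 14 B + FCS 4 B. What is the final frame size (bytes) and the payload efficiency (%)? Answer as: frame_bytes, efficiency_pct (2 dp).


TCP segment = 265 + 24 = 289 B
IP packet = 289 + 20 = 309 B
Ethernet frame = 309 + 14 + 4 = 327 B
Efficiency = app / frame = 265 / 327 = 0.810398 = 81.0398% -> 81.04% (2 dp)

327, 81.04


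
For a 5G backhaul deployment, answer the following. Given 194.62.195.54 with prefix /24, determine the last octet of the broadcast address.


Given: IP = 194.62.195.54, prefix = /24
Host bits = 32 - 24 = 8
Network last octet = 54 AND mask = 0
Host part size = 2^8 - 1 = 255
Broadcast last octet = 0 OR 255 = 255

255


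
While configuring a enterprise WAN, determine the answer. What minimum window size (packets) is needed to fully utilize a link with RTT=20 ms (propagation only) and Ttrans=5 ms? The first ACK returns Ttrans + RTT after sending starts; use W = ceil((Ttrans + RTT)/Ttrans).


Given: Ttrans = 5 ms, RTT = 20 ms (= 2 * Tprop, Tprop = 10 ms)
Time until first ACK returns = Ttrans + RTT = 5 + 20 = 25 ms
Need W * Ttrans >= Ttrans + RTT  ->  W >= (Ttrans + RTT) / Ttrans
(Ttrans + RTT) / Ttrans = 25 / 5 = 5
W_min = ceil(5) = 5

5


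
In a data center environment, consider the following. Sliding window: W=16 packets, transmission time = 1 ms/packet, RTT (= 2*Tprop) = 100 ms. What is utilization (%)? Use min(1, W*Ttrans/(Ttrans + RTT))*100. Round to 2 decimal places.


Given: W = 16, Ttrans = 1 ms, RTT = 100 ms (= 2 * Tprop, Tprop = 50 ms)
Cycle time = Ttrans + RTT = 1 + 100 = 101 ms (first packet sent until its ACK returns)
W * Ttrans = 16 * 1 = 16 ms of sending per cycle
W * Ttrans / (Ttrans + RTT) = 16 / 101 = 0.158416
U = min(1, 0.158416) = 0.158416
U% = 15.84%

15.84


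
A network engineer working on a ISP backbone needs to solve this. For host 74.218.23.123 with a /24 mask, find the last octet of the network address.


Given: IP = 74.218.23.123, prefix = /24
Subnet mask = 255.255.255.0
Last octet of IP: 123
Last octet of mask: 0
Network last octet = 123 AND 0 = 0

0


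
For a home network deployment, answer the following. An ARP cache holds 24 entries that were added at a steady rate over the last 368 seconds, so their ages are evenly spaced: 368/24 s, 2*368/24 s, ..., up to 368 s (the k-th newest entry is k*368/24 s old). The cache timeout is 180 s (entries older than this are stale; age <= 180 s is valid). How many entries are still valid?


Ages are k * 368/24 s for k = 1..24 (spacing = 15.3333 s).
Entry k is valid iff k * 368/24 <= 180 iff k <= 24 * 180 / 368 = 11.7391
n_valid = floor(11.7391) = 11
(n_stale = 24 - 11 = 13)

11


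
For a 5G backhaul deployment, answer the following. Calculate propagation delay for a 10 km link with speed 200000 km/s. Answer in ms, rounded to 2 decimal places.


Given: distance = 10 km, speed = 200000 km/s
Delay = distance / speed = 10 / 200000 seconds
Delay in ms = 10 * 1000 / 200000
Delay = 0.0500 ms
Rounded to 2 dp = 0.05 ms

0.05


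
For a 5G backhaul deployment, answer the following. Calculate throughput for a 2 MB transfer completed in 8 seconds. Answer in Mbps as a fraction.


Given: file = 2 MB, time = 8 s
File in Mb = 2 * 8 = 16 Mb
Throughput = 16 / 8 Mbps
Throughput = 2 Mbps

2


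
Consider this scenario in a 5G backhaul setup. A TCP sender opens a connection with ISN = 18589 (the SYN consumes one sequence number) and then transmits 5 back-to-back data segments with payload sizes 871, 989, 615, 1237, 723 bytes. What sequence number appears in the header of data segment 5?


The SYN occupies sequence number ISN = 18589, so the first data byte is ISN + 1 = 18590.
SEQ of data segment i = (ISN + 1) + sum of payload sizes of segments 1..i-1.
Segment 1: SEQ = 18590, payload = 871 bytes
Segment 2: SEQ = 19461, payload = 989 bytes
Segment 3: SEQ = 20450, payload = 615 bytes
Segment 4: SEQ = 21065, payload = 1237 bytes
Segment 5: SEQ = 22302, payload = 723 bytes
SEQ of segment 5 = 18590 + 871 + 989 + 615 + 1237 = 22302

22302


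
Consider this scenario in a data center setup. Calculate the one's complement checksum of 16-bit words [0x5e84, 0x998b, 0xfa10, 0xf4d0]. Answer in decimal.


Given words: [0x5e84, 0x998b, 0xfa10, 0xf4d0]
Step 1: Sum all words
Raw sum = 24196 + 39307 + 64016 + 62672 = 190191
Step 2: Fold carry: (59119 + 2) = 59121
One's complement = ~59121 & 0xFFFF = 6414

6414


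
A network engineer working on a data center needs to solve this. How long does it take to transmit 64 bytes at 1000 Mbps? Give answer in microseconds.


Given: packet = 64 bytes, bandwidth = 1000 Mbps
Packet in bits = 64 * 8 = 512 bits
Bandwidth = 1000 * 10^6 = 1000000000 bps
Time = 512 / 1000000000 seconds
Time in us = 512 * 10^6 / 1000000000 = 0.512

0.512


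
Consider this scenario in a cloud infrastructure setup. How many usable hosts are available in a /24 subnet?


Given: subnet mask /24
Host bits = 32 - 24 = 8
Total addresses = 2^8 = 256
Usable hosts = 256 - 2 (network + broadcast) = 254

254


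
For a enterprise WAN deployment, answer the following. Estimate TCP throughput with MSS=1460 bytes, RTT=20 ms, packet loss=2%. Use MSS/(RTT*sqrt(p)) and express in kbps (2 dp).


Given: MSS = 1460 bytes, RTT = 20 ms, loss = 2%
RTT in seconds = 20 / 1000 = 0.02
Loss rate = 2% = 0.02
sqrt(loss) = sqrt(0.02) = 0.141421356237
Throughput (bytes/s) = 1460 / (0.02 * 0.141421356237) = 516187.9503
Throughput (kbps) = 516187.9503 * 8 / 1000 = 4129.503602 -> 4129.50 kbps (2 dp)

4129.50


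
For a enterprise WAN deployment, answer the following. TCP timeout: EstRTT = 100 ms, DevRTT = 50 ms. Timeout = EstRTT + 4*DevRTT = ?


Given: EstRTT = 100 ms, DevRTT = 50 ms
Timeout = EstRTT + 4 * DevRTT
4 * DevRTT = 4 * 50 = 200
Timeout = 100 + 200 = 300 ms

300


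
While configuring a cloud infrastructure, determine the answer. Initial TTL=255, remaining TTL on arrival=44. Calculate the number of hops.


Given: initial TTL = 255, received TTL = 44
Hops = initial TTL - received TTL
Hops = 255 - 44 = 211

211


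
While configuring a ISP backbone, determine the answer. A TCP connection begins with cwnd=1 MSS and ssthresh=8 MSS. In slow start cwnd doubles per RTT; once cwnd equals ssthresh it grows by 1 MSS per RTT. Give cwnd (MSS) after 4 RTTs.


RTT 0: cwnd = 1 MSS (initial)
RTT 1: cwnd = 2 MSS (slow start, doubled)
RTT 2: cwnd = 4 MSS (slow start, doubled)
RTT 3: cwnd = 8 MSS (slow start, doubled)
RTT 4: cwnd = 9 MSS (congestion avoidance, +1)

9


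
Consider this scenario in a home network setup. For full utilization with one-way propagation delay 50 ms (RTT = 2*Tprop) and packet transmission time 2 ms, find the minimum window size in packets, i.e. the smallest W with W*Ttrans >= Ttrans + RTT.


Given: Ttrans = 2 ms, RTT = 100 ms (= 2 * Tprop, Tprop = 50 ms)
Time until first ACK returns = Ttrans + RTT = 2 + 100 = 102 ms
Need W * Ttrans >= Ttrans + RTT  ->  W >= (Ttrans + RTT) / Ttrans
(Ttrans + RTT) / Ttrans = 102 / 2 = 51
W_min = ceil(51) = 51

51


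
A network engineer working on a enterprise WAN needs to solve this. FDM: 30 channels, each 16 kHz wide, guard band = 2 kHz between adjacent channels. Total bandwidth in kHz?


Given: 30 channels, 16 kHz each, guard = 2 kHz
Channel bandwidth = 30 * 16 = 480 kHz
Guard bands = 29 gaps * 2 kHz = 58 kHz
Total = 480 + 58 = 538 kHz

538


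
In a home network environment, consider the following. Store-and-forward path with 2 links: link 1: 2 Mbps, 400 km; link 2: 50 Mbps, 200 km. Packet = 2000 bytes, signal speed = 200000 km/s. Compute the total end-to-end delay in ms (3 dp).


Packet = 2000 bytes = 16000 bits. Store-and-forward: sum (t_trans + t_prop) per link.
Link 1: t_trans = 16000/(2*10^6) s = 8.0000 ms; t_prop = 400/200000 s = 2.0000 ms; subtotal = 10.0000 ms
Link 2: t_trans = 16000/(50*10^6) s = 0.3200 ms; t_prop = 200/200000 s = 1.0000 ms; subtotal = 1.3200 ms
End-to-end = 10.0000 + 1.3200 = 11.3200 ms -> 11.320 ms (3 dp)

11.320


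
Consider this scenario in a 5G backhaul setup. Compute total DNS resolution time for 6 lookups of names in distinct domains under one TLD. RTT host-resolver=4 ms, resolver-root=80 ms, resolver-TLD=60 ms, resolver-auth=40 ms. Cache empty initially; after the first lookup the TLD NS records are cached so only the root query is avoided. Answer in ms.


Lookup 1 (cold cache): local + root + TLD + auth = 4 + 80 + 60 + 40 = 184 ms
Lookups 2..6 (TLD NS cached -> skip root; new domain -> still ask TLD and auth): local + TLD + auth = 4 + 60 + 40 = 104 ms each
Remaining 5 lookups: 5 * 104 = 520 ms
Total = 184 + 520 = 704 ms

704


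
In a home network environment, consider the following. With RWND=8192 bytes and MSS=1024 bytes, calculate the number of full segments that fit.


Given: RWND = 8192 bytes, MSS = 1024 bytes
Full segments = floor(RWND / MSS)
Full segments = floor(8192 / 1024)
Full segments = floor(8.0) = 8

8


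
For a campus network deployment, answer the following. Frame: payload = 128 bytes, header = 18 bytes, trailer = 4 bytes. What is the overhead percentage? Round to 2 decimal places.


Given: payload = 128 B, header = 18 B, trailer = 4 B
Overhead bytes = header + trailer = 18 + 4 = 22
Total frame = payload + overhead = 128 + 22 = 150
Overhead % = 22 / 150 * 100 = 14.6667% -> 14.67% (2 dp)

14.67


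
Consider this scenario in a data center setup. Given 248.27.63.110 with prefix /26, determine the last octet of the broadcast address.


Given: IP = 248.27.63.110, prefix = /26
Host bits = 32 - 26 = 6
Network last octet = 110 AND mask = 64
Host part size = 2^6 - 1 = 63
Broadcast last octet = 64 OR 63 = 127

127


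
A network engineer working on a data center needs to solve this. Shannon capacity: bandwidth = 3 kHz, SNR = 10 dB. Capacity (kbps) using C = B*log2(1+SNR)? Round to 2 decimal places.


Given: B = 3 kHz, SNR = 10 dB
SNR linear = 10^(10/10) = 10
1 + SNR = 11
log2(11) = 3.4594316186
C = 3 * 1000 * 3.4594316186 = 10378.2949 bps
C = 10.378295 kbps -> 10.38 kbps (2 dp)

10.38


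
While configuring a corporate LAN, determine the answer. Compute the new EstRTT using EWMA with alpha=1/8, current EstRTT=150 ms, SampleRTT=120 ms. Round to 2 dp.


Given: EstRTT = 150 ms, SampleRTT = 120 ms, alpha = 1/8
New EstRTT = (1 - alpha) * EstRTT + alpha * SampleRTT
(7/8) * 150 = 131.25
(1/8) * 120 = 15
New EstRTT = 131.25 + 15 = 146.25 ms -> 146.25 ms (2 dp)

146.25


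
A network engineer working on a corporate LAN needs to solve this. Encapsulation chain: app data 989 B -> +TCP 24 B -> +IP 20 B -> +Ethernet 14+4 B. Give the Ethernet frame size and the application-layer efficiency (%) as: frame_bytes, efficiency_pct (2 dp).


TCP segment = 989 + 24 = 1013 B
IP packet = 1013 + 20 = 1033 B
Ethernet frame = 1033 + 14 + 4 = 1051 B
Efficiency = app / frame = 989 / 1051 = 0.941009 = 94.1009% -> 94.10% (2 dp)

1051, 94.10


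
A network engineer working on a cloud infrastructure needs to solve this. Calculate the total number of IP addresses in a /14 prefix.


Given: CIDR prefix /14
Host bits = 32 - 14 = 18
Total addresses = 2^18 = 262144

262144


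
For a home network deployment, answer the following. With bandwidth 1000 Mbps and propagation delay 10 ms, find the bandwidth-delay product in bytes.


Given: bandwidth = 1000 Mbps, delay = 10 ms
BDP in bits = 1000 * 10^6 * 10 / 1000
BDP in bits = 10000000
BDP in bytes = 10000000 / 8 = 1250000

1250000


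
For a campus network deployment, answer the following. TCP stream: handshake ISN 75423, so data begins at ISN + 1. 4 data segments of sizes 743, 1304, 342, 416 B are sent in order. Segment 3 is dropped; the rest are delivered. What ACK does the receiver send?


SYN uses sequence number 75423; first data byte = ISN + 1 = 75424.
Segment 1: SEQ = 75424, len = 743 B, covers [75424, 76166]
Segment 2: SEQ = 76167, len = 1304 B, covers [76167, 77470]
Segment 3: SEQ = 77471, len = 342 B, covers [77471, 77812] [LOST]
Segment 4: SEQ = 77813, len = 416 B, covers [77813, 78228]
In-order data received: bytes [75424, 77470] (segments 1..2).
Segment 3 missing -> gap begins at byte 77471; later segments buffered out of order.
Cumulative ACK = next expected in-order byte = 75424 + 743 + 1304 = 77471

77471


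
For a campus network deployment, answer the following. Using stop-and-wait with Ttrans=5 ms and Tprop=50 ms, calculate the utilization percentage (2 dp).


Given: Ttrans = 5 ms, Tprop = 50 ms
RTT = 2 * Tprop = 2 * 50 = 100 ms
U = Ttrans / (Ttrans + RTT)
U = 5 / (5 + 100)
U = 5 / 105 = 0.047619
U% = 4.76%

4.76


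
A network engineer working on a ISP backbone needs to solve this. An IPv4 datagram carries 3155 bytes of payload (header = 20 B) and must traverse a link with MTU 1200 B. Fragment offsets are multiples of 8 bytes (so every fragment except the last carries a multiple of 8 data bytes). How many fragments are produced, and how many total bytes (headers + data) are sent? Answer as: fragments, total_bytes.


Max data per non-final fragment = floor((MTU - header)/8)*8 = floor((1200 - 20)/8)*8 = floor(1180/8)*8 = 1176 B
Final fragment needs no 8-byte alignment: it can carry up to MTU - header = 1180 B
Non-final fragments needed = ceil((payload - 1180) / 1176) = ceil(1975/1176) = ceil(1.6794) = 2
Number of fragments = 2 + 1 = 3
Fragment sizes (data): 2 * 1176 B + 803 B (last, 803 <= 1180 OK)
Total bytes sent = payload + n_frags * header = 3155 + 3*20 = 3155 + 60 = 3215 B

3, 3215


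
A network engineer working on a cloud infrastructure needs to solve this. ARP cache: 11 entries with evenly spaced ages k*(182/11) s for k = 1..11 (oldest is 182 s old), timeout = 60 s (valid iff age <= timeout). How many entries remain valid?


Ages are k * 182/11 s for k = 1..11 (spacing = 16.5455 s).
Entry k is valid iff k * 182/11 <= 60 iff k <= 11 * 60 / 182 = 3.6264
n_valid = floor(3.6264) = 3
(n_stale = 11 - 3 = 8)

3


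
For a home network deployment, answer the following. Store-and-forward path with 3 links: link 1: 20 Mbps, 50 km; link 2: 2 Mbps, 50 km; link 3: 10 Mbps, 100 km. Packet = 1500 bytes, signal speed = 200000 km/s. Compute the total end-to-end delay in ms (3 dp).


Packet = 1500 bytes = 12000 bits. Store-and-forward: sum (t_trans + t_prop) per link.
Link 1: t_trans = 12000/(20*10^6) s = 0.6000 ms; t_prop = 50/200000 s = 0.2500 ms; subtotal = 0.8500 ms
Link 2: t_trans = 12000/(2*10^6) s = 6.0000 ms; t_prop = 50/200000 s = 0.2500 ms; subtotal = 6.2500 ms
Link 3: t_trans = 12000/(10*10^6) s = 1.2000 ms; t_prop = 100/200000 s = 0.5000 ms; subtotal = 1.7000 ms
End-to-end = 0.8500 + 6.2500 + 1.7000 = 8.8000 ms -> 8.800 ms (3 dp)

8.800


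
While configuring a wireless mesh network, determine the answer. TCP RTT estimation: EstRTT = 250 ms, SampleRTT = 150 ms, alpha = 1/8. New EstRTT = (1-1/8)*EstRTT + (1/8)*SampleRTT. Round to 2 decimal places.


Given: EstRTT = 250 ms, SampleRTT = 150 ms, alpha = 1/8
New EstRTT = (1 - alpha) * EstRTT + alpha * SampleRTT
(7/8) * 250 = 218.75
(1/8) * 150 = 18.75
New EstRTT = 218.75 + 18.75 = 237.5 ms -> 237.50 ms (2 dp)

237.50


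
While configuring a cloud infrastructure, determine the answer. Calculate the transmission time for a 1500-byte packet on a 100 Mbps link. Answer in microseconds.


Given: packet = 1500 bytes, bandwidth = 100 Mbps
Packet in bits = 1500 * 8 = 12000 bits
Bandwidth = 100 * 10^6 = 100000000 bps
Time = 12000 / 100000000 seconds
Time in us = 12000 * 10^6 / 100000000 = 120

120


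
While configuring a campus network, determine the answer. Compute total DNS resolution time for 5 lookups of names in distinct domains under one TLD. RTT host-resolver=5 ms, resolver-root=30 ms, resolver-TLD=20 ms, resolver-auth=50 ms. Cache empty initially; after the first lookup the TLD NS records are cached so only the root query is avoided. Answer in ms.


Lookup 1 (cold cache): local + root + TLD + auth = 5 + 30 + 20 + 50 = 105 ms
Lookups 2..5 (TLD NS cached -> skip root; new domain -> still ask TLD and auth): local + TLD + auth = 5 + 20 + 50 = 75 ms each
Remaining 4 lookups: 4 * 75 = 300 ms
Total = 105 + 300 = 405 ms

405


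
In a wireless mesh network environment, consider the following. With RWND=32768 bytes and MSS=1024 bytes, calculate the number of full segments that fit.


Given: RWND = 32768 bytes, MSS = 1024 bytes
Full segments = floor(RWND / MSS)
Full segments = floor(32768 / 1024)
Full segments = floor(32.0) = 32

32


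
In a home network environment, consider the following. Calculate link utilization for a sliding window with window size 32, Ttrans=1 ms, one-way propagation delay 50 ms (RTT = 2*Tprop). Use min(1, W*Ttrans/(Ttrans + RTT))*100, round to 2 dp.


Given: W = 32, Ttrans = 1 ms, RTT = 100 ms (= 2 * Tprop, Tprop = 50 ms)
Cycle time = Ttrans + RTT = 1 + 100 = 101 ms (first packet sent until its ACK returns)
W * Ttrans = 32 * 1 = 32 ms of sending per cycle
W * Ttrans / (Ttrans + RTT) = 32 / 101 = 0.316832
U = min(1, 0.316832) = 0.316832
U% = 31.68%

31.68


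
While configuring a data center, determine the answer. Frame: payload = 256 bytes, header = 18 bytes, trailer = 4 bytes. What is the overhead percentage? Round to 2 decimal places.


Given: payload = 256 B, header = 18 B, trailer = 4 B
Overhead bytes = header + trailer = 18 + 4 = 22
Total frame = payload + overhead = 256 + 22 = 278
Overhead % = 22 / 278 * 100 = 7.9137% -> 7.91% (2 dp)

7.91
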